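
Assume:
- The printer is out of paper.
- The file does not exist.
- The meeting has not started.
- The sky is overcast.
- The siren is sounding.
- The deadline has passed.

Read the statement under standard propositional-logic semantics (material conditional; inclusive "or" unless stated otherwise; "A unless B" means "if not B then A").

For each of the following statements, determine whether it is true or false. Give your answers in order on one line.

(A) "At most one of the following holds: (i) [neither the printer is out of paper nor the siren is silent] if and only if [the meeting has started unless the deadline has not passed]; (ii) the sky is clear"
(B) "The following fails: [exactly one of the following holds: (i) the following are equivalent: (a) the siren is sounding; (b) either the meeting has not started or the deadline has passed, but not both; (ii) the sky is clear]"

(A) True, (B) True

Let N = "the printer has paper" (F), G = "the siren is sounding" (T), V = "the meeting has started" (F), S = "the deadline has passed" (T), P = "the sky is overcast" (T).

(A): Formalization: ((¬N ↓ ¬G) ↔ (V ∨ ¬S)) ↑ ¬P

¬N = ¬F = T
¬G = ¬T = F
¬N ↓ ¬G = T ↓ F = F
¬S = ¬T = F
V ∨ ¬S = F ∨ F = F
(¬N ↓ ¬G) ↔ (V ∨ ¬S) = F ↔ F = T
¬P = ¬T = F
((¬N ↓ ¬G) ↔ (V ∨ ¬S)) ↑ ¬P = T ↑ F = T
Hence (A) is true.

(B): In symbols: ¬((G ↔ (¬V ⊕ S)) ⊕ ¬P)

¬V = ¬F = T
¬V ⊕ S = T ⊕ T = F
G ↔ (¬V ⊕ S) = T ↔ F = F
¬P = ¬T = F
(G ↔ (¬V ⊕ S)) ⊕ ¬P = F ⊕ F = F
¬((G ↔ (¬V ⊕ S)) ⊕ ¬P) = ¬F = T
Hence (B) is true.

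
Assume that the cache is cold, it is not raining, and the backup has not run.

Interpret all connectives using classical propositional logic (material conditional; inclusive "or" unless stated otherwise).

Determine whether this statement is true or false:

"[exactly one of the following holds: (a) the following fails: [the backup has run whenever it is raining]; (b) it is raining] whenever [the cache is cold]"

Let P = "the cache is warm" (F), Q = "it is raining" (F), R = "the backup has run" (F).
This is ~P -> (~(Q -> R) xor Q).

~P = ~F = T
Q -> R = F -> F = T
~(Q -> R) = ~T = F
~(Q -> R) xor Q = F xor F = F
~P -> (~(Q -> R) xor Q) = T -> F = F

The statement is false.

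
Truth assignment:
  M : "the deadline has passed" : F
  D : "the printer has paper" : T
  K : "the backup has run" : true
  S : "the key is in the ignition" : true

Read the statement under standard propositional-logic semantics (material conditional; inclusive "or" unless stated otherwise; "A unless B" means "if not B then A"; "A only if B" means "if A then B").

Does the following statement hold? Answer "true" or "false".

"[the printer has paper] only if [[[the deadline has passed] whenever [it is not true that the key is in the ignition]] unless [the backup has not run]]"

True.

Values: D=T, S=T, M=F, K=T.
In symbols: D → ((¬S → M) ∨ ¬K)

¬S = ¬T = F
¬S → M = F → F = T
¬K = ¬T = F
(¬S → M) ∨ ¬K = T ∨ F = T
D → ((¬S → M) ∨ ¬K) = T → T = T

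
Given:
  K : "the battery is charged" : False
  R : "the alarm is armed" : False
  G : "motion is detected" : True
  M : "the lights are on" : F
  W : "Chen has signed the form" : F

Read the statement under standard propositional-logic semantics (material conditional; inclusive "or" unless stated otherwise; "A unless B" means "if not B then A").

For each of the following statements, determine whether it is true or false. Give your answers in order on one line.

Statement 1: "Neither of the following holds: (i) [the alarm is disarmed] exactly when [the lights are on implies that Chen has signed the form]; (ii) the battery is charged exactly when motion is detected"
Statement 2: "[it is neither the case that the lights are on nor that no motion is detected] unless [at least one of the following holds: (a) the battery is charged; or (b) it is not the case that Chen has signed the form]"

Statement 1: Parsed as (¬R ↔ (M → W)) ↓ (K ↔ G)

¬R = ¬F = T
M → W = F → F = T
¬R ↔ (M → W) = T ↔ T = T
K ↔ G = F ↔ T = F
(¬R ↔ (M → W)) ↓ (K ↔ G) = T ↓ F = F
Hence Statement 1 is false.

Statement 2: In symbols: (M ↓ ¬G) ∨ (K ∨ ¬W)

¬G = ¬T = F
M ↓ ¬G = F ↓ F = T
¬W = ¬F = T
K ∨ ¬W = F ∨ T = T
(M ↓ ¬G) ∨ (K ∨ ¬W) = T ∨ T = T
So Statement 2 is true.

Statement 1 F; Statement 2 T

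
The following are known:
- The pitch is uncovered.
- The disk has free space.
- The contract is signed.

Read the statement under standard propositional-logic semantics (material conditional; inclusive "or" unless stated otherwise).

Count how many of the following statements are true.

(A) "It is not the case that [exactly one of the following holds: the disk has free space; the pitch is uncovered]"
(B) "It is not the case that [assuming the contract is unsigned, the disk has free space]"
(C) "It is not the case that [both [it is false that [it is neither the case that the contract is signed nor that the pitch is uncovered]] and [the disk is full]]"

Let N = "the disk is full" (False), U = "the pitch is covered" (False), L = "the contract is signed" (True).

(A): In symbols: not (not N xor not U)

not N = not False = True
not U = not False = True
not N xor not U = True xor True = False
not (not N xor not U) = not False = True
Thus (A) is true.

(B): Parsed as not (not L -> not N)

not L = not True = False
not N = not False = True
not L -> not N = False -> True = True
not (not L -> not N) = not True = False
Thus (B) is false.

(C): In symbols: not (not (L nor not U) and N)

not U = not False = True
L nor not U = True nor True = False
not (L nor not U) = not False = True
not (L nor not U) and N = True and False = False
not (not (L nor not U) and N) = not False = True
Thus (C) is true.

True statements: 2 ((A), (C)).

2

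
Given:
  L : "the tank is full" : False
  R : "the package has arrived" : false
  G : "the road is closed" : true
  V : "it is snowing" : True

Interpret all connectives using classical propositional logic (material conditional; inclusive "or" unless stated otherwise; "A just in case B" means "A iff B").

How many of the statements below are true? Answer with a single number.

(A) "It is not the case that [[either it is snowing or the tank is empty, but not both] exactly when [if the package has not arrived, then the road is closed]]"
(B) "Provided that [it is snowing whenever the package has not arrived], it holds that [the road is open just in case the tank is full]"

2

(A): Parsed as not ((V xor not L) iff (not R -> G))

not L = not False = True
V xor not L = True xor True = False
not R = not False = True
not R -> G = True -> True = True
(V xor not L) iff (not R -> G) = False iff True = False
not ((V xor not L) iff (not R -> G)) = not False = True
Hence (A) is true.

(B): Parsed as (not R -> V) -> (not G iff L)

not R = not False = True
not R -> V = True -> True = True
not G = not True = False
not G iff L = False iff False = True
(not R -> V) -> (not G iff L) = True -> True = True
Thus (B) is true.

Count: 2.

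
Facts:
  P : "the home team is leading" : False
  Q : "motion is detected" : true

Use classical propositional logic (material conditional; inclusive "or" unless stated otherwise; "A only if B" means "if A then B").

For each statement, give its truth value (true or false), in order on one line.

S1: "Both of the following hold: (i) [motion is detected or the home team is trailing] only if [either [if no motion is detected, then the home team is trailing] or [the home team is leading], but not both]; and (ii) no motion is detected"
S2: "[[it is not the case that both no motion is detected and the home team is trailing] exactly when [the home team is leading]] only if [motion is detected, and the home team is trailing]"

S1 F; S2 T

S1: Formalization: ((Q | ~P) -> ((~Q -> ~P) xor P)) & ~Q

~P = ~F = T
Q | ~P = T | T = T
~Q = ~T = F
~P = ~F = T
~Q -> ~P = F -> T = T
(~Q -> ~P) xor P = T xor F = T
(Q | ~P) -> ((~Q -> ~P) xor P) = T -> T = T
~Q = ~T = F
((Q | ~P) -> ((~Q -> ~P) xor P)) & ~Q = T & F = F
So S1 is false.

S2: Parsed as ((~Q nand ~P) <-> P) -> (Q & ~P)

~Q = ~T = F
~P = ~F = T
~Q nand ~P = F nand T = T
(~Q nand ~P) <-> P = T <-> F = F
~P = ~F = T
Q & ~P = T & T = T
((~Q nand ~P) <-> P) -> (Q & ~P) = F -> T = T
Thus S2 is true.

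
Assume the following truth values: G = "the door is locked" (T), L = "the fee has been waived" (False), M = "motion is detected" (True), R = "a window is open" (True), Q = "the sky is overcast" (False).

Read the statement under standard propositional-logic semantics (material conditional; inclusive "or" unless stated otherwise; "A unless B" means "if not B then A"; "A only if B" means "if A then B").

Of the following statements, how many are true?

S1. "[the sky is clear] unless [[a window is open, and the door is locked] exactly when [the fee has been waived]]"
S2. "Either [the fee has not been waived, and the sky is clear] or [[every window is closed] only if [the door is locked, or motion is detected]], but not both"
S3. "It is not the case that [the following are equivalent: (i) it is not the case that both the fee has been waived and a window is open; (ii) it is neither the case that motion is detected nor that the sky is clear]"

S1: Formalization: ¬Q ∨ ((R ∧ G) ↔ L)

¬Q = ¬F = T
R ∧ G = T ∧ T = T
(R ∧ G) ↔ L = T ↔ F = F
¬Q ∨ ((R ∧ G) ↔ L) = T ∨ F = T
Thus S1 is true.

S2: Parsed as (¬L ∧ ¬Q) ⊕ (¬R → (G ∨ M))

¬L = ¬F = T
¬Q = ¬F = T
¬L ∧ ¬Q = T ∧ T = T
¬R = ¬T = F
G ∨ M = T ∨ T = T
¬R → (G ∨ M) = F → T = T
(¬L ∧ ¬Q) ⊕ (¬R → (G ∨ M)) = T ⊕ T = F
Hence S2 is false.

S3: Parsed as ¬((L ↑ R) ↔ (M ↓ ¬Q))

L ↑ R = F ↑ T = T
¬Q = ¬F = T
M ↓ ¬Q = T ↓ T = F
(L ↑ R) ↔ (M ↓ ¬Q) = T ↔ F = F
¬((L ↑ R) ↔ (M ↓ ¬Q)) = ¬F = T
Thus S3 is true.

Count: 2.

2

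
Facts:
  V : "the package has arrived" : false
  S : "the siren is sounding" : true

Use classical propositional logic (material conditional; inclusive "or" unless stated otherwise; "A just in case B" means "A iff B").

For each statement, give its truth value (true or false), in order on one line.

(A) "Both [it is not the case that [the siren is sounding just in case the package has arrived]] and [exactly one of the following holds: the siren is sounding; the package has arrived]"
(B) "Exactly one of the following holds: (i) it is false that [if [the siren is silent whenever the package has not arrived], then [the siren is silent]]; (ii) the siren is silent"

(A) true, (B) false

(A): In symbols: ~(S <-> V) & (S xor V)

S <-> V = T <-> F = F
~(S <-> V) = ~F = T
S xor V = T xor F = T
~(S <-> V) & (S xor V) = T & T = T
Thus (A) is true.

(B): This is ~((~V -> ~S) -> ~S) xor ~S.

~V = ~F = T
~S = ~T = F
~V -> ~S = T -> F = F
~S = ~T = F
(~V -> ~S) -> ~S = F -> F = T
~((~V -> ~S) -> ~S) = ~T = F
~S = ~T = F
~((~V -> ~S) -> ~S) xor ~S = F xor F = F
So (B) is false.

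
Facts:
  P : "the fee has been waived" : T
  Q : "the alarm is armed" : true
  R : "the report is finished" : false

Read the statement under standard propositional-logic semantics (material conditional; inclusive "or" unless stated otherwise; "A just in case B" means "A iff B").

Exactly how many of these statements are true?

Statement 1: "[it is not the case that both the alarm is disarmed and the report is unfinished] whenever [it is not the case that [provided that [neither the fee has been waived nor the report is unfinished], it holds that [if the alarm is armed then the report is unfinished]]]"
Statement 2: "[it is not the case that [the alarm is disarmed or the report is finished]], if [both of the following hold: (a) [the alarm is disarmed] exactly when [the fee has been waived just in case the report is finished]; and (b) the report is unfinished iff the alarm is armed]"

Statement 1: In symbols: ~((P nor ~R) -> (Q -> ~R)) -> (~Q nand ~R)

~R = ~F = T
P nor ~R = T nor T = F
~R = ~F = T
Q -> ~R = T -> T = T
(P nor ~R) -> (Q -> ~R) = F -> T = T
~((P nor ~R) -> (Q -> ~R)) = ~T = F
~Q = ~T = F
~R = ~F = T
~Q nand ~R = F nand T = T
~((P nor ~R) -> (Q -> ~R)) -> (~Q nand ~R) = F -> T = T
So Statement 1 is true.

Statement 2: In symbols: ((~Q <-> (P <-> R)) & (~R <-> Q)) -> ~(~Q | R)

~Q = ~T = F
P <-> R = T <-> F = F
~Q <-> (P <-> R) = F <-> F = T
~R = ~F = T
~R <-> Q = T <-> T = T
(~Q <-> (P <-> R)) & (~R <-> Q) = T & T = T
~Q = ~T = F
~Q | R = F | F = F
~(~Q | R) = ~F = T
((~Q <-> (P <-> R)) & (~R <-> Q)) -> ~(~Q | R) = T -> T = T
Hence Statement 2 is true.

Count: 2.

2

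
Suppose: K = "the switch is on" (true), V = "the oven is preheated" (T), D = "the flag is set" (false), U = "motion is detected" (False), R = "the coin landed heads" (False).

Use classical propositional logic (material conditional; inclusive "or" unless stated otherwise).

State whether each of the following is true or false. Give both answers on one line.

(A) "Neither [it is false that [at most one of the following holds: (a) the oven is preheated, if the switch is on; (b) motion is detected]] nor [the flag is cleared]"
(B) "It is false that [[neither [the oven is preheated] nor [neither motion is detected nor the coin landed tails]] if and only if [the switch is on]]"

(A): Formalization: ¬((K → V) ↑ U) ↓ ¬D

K → V = T → T = T
(K → V) ↑ U = T ↑ F = T
¬((K → V) ↑ U) = ¬T = F
¬D = ¬F = T
¬((K → V) ↑ U) ↓ ¬D = F ↓ T = F
Thus (A) is false.

(B): In symbols: ¬((V ↓ (U ↓ ¬R)) ↔ K)

¬R = ¬F = T
U ↓ ¬R = F ↓ T = F
V ↓ (U ↓ ¬R) = T ↓ F = F
(V ↓ (U ↓ ¬R)) ↔ K = F ↔ T = F
¬((V ↓ (U ↓ ¬R)) ↔ K) = ¬F = T
Thus (B) is true.

(A) F; (B) T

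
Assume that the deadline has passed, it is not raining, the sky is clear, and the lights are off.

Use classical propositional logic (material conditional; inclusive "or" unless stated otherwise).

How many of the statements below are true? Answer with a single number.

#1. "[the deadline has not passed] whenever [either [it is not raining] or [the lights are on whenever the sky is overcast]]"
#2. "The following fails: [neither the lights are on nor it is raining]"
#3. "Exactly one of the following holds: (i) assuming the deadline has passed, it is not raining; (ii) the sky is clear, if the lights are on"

Let Q = "it is raining" (F), R = "the sky is overcast" (F), S = "the lights are on" (F), P = "the deadline has passed" (T).

#1: This is (~Q | (R -> S)) -> ~P.

~Q = ~F = T
R -> S = F -> F = T
~Q | (R -> S) = T | T = T
~P = ~T = F
(~Q | (R -> S)) -> ~P = T -> F = F
So #1 is false.

#2: Formalization: ~(S nor Q)

S nor Q = F nor F = T
~(S nor Q) = ~T = F
Hence #2 is false.

#3: In symbols: (P -> ~Q) xor (S -> ~R)

~Q = ~F = T
P -> ~Q = T -> T = T
~R = ~F = T
S -> ~R = F -> T = T
(P -> ~Q) xor (S -> ~R) = T xor T = F
So #3 is false.

0 of the 3 statements are true (none).

0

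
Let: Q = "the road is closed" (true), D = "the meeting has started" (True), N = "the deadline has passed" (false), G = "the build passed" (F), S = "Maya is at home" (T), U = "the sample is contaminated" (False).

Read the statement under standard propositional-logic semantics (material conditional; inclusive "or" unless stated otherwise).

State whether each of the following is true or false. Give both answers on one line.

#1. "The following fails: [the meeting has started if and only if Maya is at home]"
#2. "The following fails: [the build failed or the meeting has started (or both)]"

#1 false; #2 false

#1: In symbols: ~(D <-> S)

D <-> S = T <-> T = T
~(D <-> S) = ~T = F
Hence #1 is false.

#2: In symbols: ~(~G | D)

~G = ~F = T
~G | D = T | T = T
~(~G | D) = ~T = F
Hence #2 is false.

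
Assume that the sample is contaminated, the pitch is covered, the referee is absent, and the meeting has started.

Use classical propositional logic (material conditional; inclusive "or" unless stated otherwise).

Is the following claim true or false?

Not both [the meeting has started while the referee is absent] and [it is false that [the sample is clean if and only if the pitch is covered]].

Let Q = "the meeting has started" (T), U = "the referee is present" (F), W = "the sample is contaminated" (T), M = "the pitch is covered" (T).
In symbols: (Q ∧ ¬U) ↑ ¬(¬W ↔ M)

¬U = ¬F = T
Q ∧ ¬U = T ∧ T = T
¬W = ¬T = F
¬W ↔ M = F ↔ T = F
¬(¬W ↔ M) = ¬F = T
(Q ∧ ¬U) ↑ ¬(¬W ↔ M) = T ↑ T = F

False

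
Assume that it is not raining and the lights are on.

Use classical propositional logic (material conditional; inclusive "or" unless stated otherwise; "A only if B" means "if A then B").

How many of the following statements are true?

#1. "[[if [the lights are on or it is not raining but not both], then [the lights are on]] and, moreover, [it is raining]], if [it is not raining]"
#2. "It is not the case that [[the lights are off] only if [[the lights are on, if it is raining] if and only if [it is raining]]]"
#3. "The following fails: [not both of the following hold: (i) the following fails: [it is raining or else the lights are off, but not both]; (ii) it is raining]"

Let P = "it is raining" (F), Q = "the lights are on" (T).

#1: Formalization: ¬P → (((Q ⊕ ¬P) → Q) ∧ P)

¬P = ¬F = T
¬P = ¬F = T
Q ⊕ ¬P = T ⊕ T = F
(Q ⊕ ¬P) → Q = F → T = T
((Q ⊕ ¬P) → Q) ∧ P = T ∧ F = F
¬P → (((Q ⊕ ¬P) → Q) ∧ P) = T → F = F
So #1 is false.

#2: Parsed as ¬(¬Q → ((P → Q) ↔ P))

¬Q = ¬T = F
P → Q = F → T = T
(P → Q) ↔ P = T ↔ F = F
¬Q → ((P → Q) ↔ P) = F → F = T
¬(¬Q → ((P → Q) ↔ P)) = ¬T = F
Hence #2 is false.

#3: Parsed as ¬(¬(P ⊕ ¬Q) ↑ P)

¬Q = ¬T = F
P ⊕ ¬Q = F ⊕ F = F
¬(P ⊕ ¬Q) = ¬F = T
¬(P ⊕ ¬Q) ↑ P = T ↑ F = T
¬(¬(P ⊕ ¬Q) ↑ P) = ¬T = F
So #3 is false.

Count: 0.

0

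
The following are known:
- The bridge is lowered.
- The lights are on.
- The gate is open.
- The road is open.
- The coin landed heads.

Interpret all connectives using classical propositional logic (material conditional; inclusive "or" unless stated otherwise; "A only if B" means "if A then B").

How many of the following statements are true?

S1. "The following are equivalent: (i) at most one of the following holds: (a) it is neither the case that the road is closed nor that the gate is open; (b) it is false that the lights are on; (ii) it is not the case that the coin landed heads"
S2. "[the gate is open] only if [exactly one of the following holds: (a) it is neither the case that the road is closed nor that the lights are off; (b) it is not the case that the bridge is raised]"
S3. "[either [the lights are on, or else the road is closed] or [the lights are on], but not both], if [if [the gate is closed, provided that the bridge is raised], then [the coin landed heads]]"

Let S = "the road is closed" (F), R = "the gate is open" (T), Q = "the lights are on" (T), U = "the coin landed heads" (T), P = "the bridge is raised" (F).

S1: This is ((S nor R) nand ~Q) <-> ~U.

S nor R = F nor T = F
~Q = ~T = F
(S nor R) nand ~Q = F nand F = T
~U = ~T = F
((S nor R) nand ~Q) <-> ~U = T <-> F = F
Hence S1 is false.

S2: This is R -> ((S nor ~Q) xor ~P).

~Q = ~T = F
S nor ~Q = F nor F = T
~P = ~F = T
(S nor ~Q) xor ~P = T xor T = F
R -> ((S nor ~Q) xor ~P) = T -> F = F
Hence S2 is false.

S3: In symbols: ((P -> ~R) -> U) -> ((Q | S) xor Q)

~R = ~T = F
P -> ~R = F -> F = T
(P -> ~R) -> U = T -> T = T
Q | S = T | F = T
(Q | S) xor Q = T xor T = F
((P -> ~R) -> U) -> ((Q | S) xor Q) = T -> F = F
Thus S3 is false.

True statements: 0 (none).

0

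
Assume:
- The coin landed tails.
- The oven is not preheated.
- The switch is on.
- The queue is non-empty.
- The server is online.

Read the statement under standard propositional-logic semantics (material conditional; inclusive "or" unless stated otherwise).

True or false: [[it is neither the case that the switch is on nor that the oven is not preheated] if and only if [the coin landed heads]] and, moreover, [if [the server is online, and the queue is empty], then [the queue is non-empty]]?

true

Let V = "the switch is on" (True), N = "the oven is preheated" (False), H = "the coin landed heads" (False), W = "the server is online" (True), R = "the queue is empty" (False).
Parsed as ((V nor not N) iff H) and ((W and R) -> not R)

not N = not False = True
V nor not N = True nor True = False
(V nor not N) iff H = False iff False = True
W and R = True and False = False
not R = not False = True
(W and R) -> not R = False -> True = True
((V nor not N) iff H) and ((W and R) -> not R) = True and True = True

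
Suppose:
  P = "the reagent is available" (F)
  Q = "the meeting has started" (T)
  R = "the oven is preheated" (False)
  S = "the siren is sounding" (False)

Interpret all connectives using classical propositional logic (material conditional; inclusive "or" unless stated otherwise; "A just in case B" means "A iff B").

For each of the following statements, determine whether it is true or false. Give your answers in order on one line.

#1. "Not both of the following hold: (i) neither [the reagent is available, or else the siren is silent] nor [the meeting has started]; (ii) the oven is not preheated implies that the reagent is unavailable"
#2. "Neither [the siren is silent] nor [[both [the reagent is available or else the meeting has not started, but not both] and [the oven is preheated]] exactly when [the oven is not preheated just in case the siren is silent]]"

#1 True; #2 False

#1: In symbols: ((P or not S) nor Q) nand (not R -> not P)

not S = not False = True
P or not S = False or True = True
(P or not S) nor Q = True nor True = False
not R = not False = True
not P = not False = True
not R -> not P = True -> True = True
((P or not S) nor Q) nand (not R -> not P) = False nand True = True
Hence #1 is true.

#2: This is not S nor (((P xor not Q) and R) iff (not R iff not S)).

not S = not False = True
not Q = not True = False
P xor not Q = False xor False = False
(P xor not Q) and R = False and False = False
not R = not False = True
not S = not False = True
not R iff not S = True iff True = True
((P xor not Q) and R) iff (not R iff not S) = False iff True = False
not S nor (((P xor not Q) and R) iff (not R iff not S)) = True nor False = False
Thus #2 is false.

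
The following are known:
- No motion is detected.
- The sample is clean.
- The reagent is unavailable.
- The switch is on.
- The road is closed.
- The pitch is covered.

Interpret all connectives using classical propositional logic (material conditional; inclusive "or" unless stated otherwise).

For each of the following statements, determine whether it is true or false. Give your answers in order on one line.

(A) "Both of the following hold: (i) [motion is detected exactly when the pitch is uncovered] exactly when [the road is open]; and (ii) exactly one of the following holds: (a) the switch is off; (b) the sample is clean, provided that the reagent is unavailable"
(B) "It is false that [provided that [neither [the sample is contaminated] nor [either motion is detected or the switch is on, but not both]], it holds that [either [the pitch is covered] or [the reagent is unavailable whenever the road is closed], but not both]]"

(A) F / (B) F

Let Q = "motion is detected" (F), W = "the pitch is covered" (T), R = "the road is closed" (T), G = "the switch is on" (T), M = "the reagent is available" (F), L = "the sample is contaminated" (F).

(A): Parsed as ((Q <-> ~W) <-> ~R) & (~G xor (~M -> ~L))

~W = ~T = F
Q <-> ~W = F <-> F = T
~R = ~T = F
(Q <-> ~W) <-> ~R = T <-> F = F
~G = ~T = F
~M = ~F = T
~L = ~F = T
~M -> ~L = T -> T = T
~G xor (~M -> ~L) = F xor T = T
((Q <-> ~W) <-> ~R) & (~G xor (~M -> ~L)) = F & T = F
So (A) is false.

(B): Parsed as ~((L nor (Q xor G)) -> (W xor (R -> ~M)))

Q xor G = F xor T = T
L nor (Q xor G) = F nor T = F
~M = ~F = T
R -> ~M = T -> T = T
W xor (R -> ~M) = T xor T = F
(L nor (Q xor G)) -> (W xor (R -> ~M)) = F -> F = T
~((L nor (Q xor G)) -> (W xor (R -> ~M))) = ~T = F
Hence (B) is false.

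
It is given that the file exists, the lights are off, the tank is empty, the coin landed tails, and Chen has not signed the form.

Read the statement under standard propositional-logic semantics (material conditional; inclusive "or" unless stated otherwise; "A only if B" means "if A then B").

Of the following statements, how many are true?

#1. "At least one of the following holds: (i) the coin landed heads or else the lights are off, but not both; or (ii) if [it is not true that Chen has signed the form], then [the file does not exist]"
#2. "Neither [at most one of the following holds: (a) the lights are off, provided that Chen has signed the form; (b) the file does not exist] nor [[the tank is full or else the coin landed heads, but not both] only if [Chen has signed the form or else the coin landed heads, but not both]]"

Let D = "the coin landed heads" (False), G = "the lights are on" (False), N = "Chen has signed the form" (False), R = "the file exists" (True), H = "the tank is full" (False).

#1: This is (D xor not G) or (not N -> not R).

not G = not False = True
D xor not G = False xor True = True
not N = not False = True
not R = not True = False
not N -> not R = True -> False = False
(D xor not G) or (not N -> not R) = True or False = True
Thus #1 is true.

#2: Parsed as ((N -> not G) nand not R) nor ((H xor D) -> (N xor D))

not G = not False = True
N -> not G = False -> True = True
not R = not True = False
(N -> not G) nand not R = True nand False = True
H xor D = False xor False = False
N xor D = False xor False = False
(H xor D) -> (N xor D) = False -> False = True
((N -> not G) nand not R) nor ((H xor D) -> (N xor D)) = True nor True = False
So #2 is false.

1 of the 2 statements is true (#1).

1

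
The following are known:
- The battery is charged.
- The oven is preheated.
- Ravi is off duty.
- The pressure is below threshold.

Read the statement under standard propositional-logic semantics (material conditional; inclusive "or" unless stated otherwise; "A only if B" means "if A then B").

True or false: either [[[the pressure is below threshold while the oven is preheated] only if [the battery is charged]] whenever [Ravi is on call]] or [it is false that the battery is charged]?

The statement is true.

Let R = "Ravi is on call" (F), S = "the pressure is above threshold" (F), Q = "the oven is preheated" (T), P = "the battery is charged" (T).
In symbols: (R -> ((~S & Q) -> P)) | ~P

~S = ~F = T
~S & Q = T & T = T
(~S & Q) -> P = T -> T = T
R -> ((~S & Q) -> P) = F -> T = T
~P = ~T = F
(R -> ((~S & Q) -> P)) | ~P = T | F = T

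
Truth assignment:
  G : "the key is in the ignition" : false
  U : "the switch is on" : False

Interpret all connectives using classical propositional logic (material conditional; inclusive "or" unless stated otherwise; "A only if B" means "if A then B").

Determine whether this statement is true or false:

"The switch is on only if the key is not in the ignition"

In symbols: U -> ~G

~G = ~F = T
U -> ~G = F -> T = T

True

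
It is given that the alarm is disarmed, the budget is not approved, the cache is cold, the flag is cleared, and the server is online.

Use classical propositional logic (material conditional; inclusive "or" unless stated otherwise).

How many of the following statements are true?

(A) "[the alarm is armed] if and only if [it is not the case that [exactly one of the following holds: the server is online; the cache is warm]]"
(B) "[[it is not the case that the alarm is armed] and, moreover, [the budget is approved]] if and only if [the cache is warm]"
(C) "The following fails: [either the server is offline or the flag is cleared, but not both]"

2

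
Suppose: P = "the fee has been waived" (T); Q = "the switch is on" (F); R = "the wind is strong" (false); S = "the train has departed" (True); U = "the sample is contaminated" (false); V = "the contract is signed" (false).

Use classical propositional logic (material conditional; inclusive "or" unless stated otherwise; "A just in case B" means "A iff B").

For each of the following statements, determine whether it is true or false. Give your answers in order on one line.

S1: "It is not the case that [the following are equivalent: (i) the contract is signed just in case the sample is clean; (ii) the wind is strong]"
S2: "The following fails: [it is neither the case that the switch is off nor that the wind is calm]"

S1: Parsed as ¬((V ↔ ¬U) ↔ R)

¬U = ¬F = T
V ↔ ¬U = F ↔ T = F
(V ↔ ¬U) ↔ R = F ↔ F = T
¬((V ↔ ¬U) ↔ R) = ¬T = F
Hence S1 is false.

S2: In symbols: ¬(¬Q ↓ ¬R)

¬Q = ¬F = T
¬R = ¬F = T
¬Q ↓ ¬R = T ↓ T = F
¬(¬Q ↓ ¬R) = ¬F = T
Hence S2 is true.

S1 False, S2 True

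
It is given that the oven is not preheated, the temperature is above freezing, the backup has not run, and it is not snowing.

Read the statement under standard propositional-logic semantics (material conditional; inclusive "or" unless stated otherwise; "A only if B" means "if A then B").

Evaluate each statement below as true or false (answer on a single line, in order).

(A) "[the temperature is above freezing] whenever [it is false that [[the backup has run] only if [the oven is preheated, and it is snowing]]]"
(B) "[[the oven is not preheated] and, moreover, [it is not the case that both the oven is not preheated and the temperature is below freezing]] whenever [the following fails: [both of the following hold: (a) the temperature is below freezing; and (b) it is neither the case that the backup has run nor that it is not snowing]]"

(A) True / (B) True

Let K = "the backup has run" (False), G = "the oven is preheated" (False), D = "it is snowing" (False), M = "the temperature is below freezing" (False).

(A): Formalization: not (K -> (G and D)) -> not M

G and D = False and False = False
K -> (G and D) = False -> False = True
not (K -> (G and D)) = not True = False
not M = not False = True
not (K -> (G and D)) -> not M = False -> True = True
Thus (A) is true.

(B): Formalization: not (M and (K nor not D)) -> (not G and (not G nand M))

not D = not False = True
K nor not D = False nor True = False
M and (K nor not D) = False and False = False
not (M and (K nor not D)) = not False = True
not G = not False = True
not G = not False = True
not G nand M = True nand False = True
not G and (not G nand M) = True and True = True
not (M and (K nor not D)) -> (not G and (not G nand M)) = True -> True = True
Hence (B) is true.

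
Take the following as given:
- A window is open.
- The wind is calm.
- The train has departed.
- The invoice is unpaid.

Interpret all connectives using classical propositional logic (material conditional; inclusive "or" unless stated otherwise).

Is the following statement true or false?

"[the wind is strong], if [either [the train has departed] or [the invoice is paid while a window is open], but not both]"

Let U = "the train has departed" (T), V = "the invoice is paid" (F), H = "a window is open" (T), L = "the wind is strong" (F).
In symbols: (U xor (V & H)) -> L

V & H = F & T = F
U xor (V & H) = T xor F = T
(U xor (V & H)) -> L = T -> F = F

false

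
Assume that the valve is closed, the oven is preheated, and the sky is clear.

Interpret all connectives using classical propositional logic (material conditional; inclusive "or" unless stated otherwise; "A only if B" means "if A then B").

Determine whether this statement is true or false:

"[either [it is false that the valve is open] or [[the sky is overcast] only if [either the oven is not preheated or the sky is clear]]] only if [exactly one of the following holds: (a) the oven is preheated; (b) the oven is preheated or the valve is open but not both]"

Let P = "the valve is open" (False), R = "the sky is overcast" (False), Q = "the oven is preheated" (True).
This is (not P or (R -> (not Q or not R))) -> (Q xor (Q xor P)).

not P = not False = True
not Q = not True = False
not R = not False = True
not Q or not R = False or True = True
R -> (not Q or not R) = False -> True = True
not P or (R -> (not Q or not R)) = True or True = True
Q xor P = True xor False = True
Q xor (Q xor P) = True xor True = False
(not P or (R -> (not Q or not R))) -> (Q xor (Q xor P)) = True -> False = False

False.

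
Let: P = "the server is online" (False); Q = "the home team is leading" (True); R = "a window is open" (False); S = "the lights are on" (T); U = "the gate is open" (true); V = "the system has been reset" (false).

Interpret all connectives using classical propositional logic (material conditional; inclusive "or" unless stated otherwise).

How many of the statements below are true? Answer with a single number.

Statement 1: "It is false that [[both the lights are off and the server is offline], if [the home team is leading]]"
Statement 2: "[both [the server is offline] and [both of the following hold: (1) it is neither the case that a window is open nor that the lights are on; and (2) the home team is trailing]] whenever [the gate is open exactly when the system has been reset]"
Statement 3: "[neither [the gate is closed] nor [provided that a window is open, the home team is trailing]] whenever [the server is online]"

Statement 1: Parsed as ¬(Q → (¬S ∧ ¬P))

¬S = ¬T = F
¬P = ¬F = T
¬S ∧ ¬P = F ∧ T = F
Q → (¬S ∧ ¬P) = T → F = F
¬(Q → (¬S ∧ ¬P)) = ¬F = T
Hence Statement 1 is true.

Statement 2: Formalization: (U ↔ V) → (¬P ∧ ((R ↓ S) ∧ ¬Q))

U ↔ V = T ↔ F = F
¬P = ¬F = T
R ↓ S = F ↓ T = F
¬Q = ¬T = F
(R ↓ S) ∧ ¬Q = F ∧ F = F
¬P ∧ ((R ↓ S) ∧ ¬Q) = T ∧ F = F
(U ↔ V) → (¬P ∧ ((R ↓ S) ∧ ¬Q)) = F → F = T
So Statement 2 is true.

Statement 3: This is P → (¬U ↓ (R → ¬Q)).

¬U = ¬T = F
¬Q = ¬T = F
R → ¬Q = F → F = T
¬U ↓ (R → ¬Q) = F ↓ T = F
P → (¬U ↓ (R → ¬Q)) = F → F = T
So Statement 3 is true.

3 of the 3 statements are true.

3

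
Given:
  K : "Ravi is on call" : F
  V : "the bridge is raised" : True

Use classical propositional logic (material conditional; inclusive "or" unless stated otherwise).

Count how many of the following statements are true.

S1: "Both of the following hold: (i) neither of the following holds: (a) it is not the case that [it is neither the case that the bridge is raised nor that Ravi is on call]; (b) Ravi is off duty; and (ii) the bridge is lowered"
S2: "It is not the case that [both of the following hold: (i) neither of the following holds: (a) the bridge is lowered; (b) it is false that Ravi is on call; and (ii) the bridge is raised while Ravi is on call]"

1

S1: In symbols: (not (V nor K) nor not K) and not V

V nor K = True nor False = False
not (V nor K) = not False = True
not K = not False = True
not (V nor K) nor not K = True nor True = False
not V = not True = False
(not (V nor K) nor not K) and not V = False and False = False
So S1 is false.

S2: Parsed as not ((not V nor not K) and (V and K))

not V = not True = False
not K = not False = True
not V nor not K = False nor True = False
V and K = True and False = False
(not V nor not K) and (V and K) = False and False = False
not ((not V nor not K) and (V and K)) = not False = True
Hence S2 is true.

Count: 1.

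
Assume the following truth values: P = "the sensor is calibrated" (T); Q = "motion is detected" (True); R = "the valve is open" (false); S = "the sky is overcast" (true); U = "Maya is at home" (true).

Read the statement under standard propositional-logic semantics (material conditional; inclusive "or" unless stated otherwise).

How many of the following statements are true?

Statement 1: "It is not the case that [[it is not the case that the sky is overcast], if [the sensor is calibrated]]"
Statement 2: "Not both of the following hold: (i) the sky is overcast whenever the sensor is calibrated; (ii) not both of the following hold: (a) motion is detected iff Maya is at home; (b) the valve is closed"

2

Statement 1: This is not (P -> not S).

not S = not True = False
P -> not S = True -> False = False
not (P -> not S) = not False = True
Hence Statement 1 is true.

Statement 2: This is (P -> S) nand ((Q iff U) nand not R).

P -> S = True -> True = True
Q iff U = True iff True = True
not R = not False = True
(Q iff U) nand not R = True nand True = False
(P -> S) nand ((Q iff U) nand not R) = True nand False = True
So Statement 2 is true.

2 of the 2 statements are true (Statement 1, Statement 2).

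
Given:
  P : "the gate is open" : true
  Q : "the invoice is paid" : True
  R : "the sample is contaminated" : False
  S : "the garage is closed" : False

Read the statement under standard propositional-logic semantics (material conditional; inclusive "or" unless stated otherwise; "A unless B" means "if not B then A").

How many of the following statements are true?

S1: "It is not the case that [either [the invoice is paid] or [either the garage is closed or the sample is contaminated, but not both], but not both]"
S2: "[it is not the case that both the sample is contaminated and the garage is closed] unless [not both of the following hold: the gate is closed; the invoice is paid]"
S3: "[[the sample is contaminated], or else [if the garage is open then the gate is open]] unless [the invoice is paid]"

2

S1: In symbols: ~(Q xor (S xor R))

S xor R = F xor F = F
Q xor (S xor R) = T xor F = T
~(Q xor (S xor R)) = ~T = F
Hence S1 is false.

S2: Parsed as (R nand S) | (~P nand Q)

R nand S = F nand F = T
~P = ~T = F
~P nand Q = F nand T = T
(R nand S) | (~P nand Q) = T | T = T
Thus S2 is true.

S3: Parsed as (R | (~S -> P)) | Q

~S = ~F = T
~S -> P = T -> T = T
R | (~S -> P) = F | T = T
(R | (~S -> P)) | Q = T | T = T
Thus S3 is true.

2 of the 3 statements are true.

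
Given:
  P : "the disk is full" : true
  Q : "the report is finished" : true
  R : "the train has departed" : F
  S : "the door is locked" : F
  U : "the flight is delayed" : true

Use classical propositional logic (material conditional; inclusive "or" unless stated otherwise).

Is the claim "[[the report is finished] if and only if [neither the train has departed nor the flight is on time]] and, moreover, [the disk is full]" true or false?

In symbols: (Q ↔ (R ↓ ¬U)) ∧ P

¬U = ¬T = F
R ↓ ¬U = F ↓ F = T
Q ↔ (R ↓ ¬U) = T ↔ T = T
(Q ↔ (R ↓ ¬U)) ∧ P = T ∧ T = T

True.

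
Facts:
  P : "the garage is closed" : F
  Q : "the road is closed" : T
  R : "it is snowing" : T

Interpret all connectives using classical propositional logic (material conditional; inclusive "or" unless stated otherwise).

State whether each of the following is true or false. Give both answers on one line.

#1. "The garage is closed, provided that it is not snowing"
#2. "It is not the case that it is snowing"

#1 True; #2 False

#1: Formalization: ¬R → P

¬R = ¬T = F
¬R → P = F → F = T
Thus #1 is true.

#2: In symbols: ¬R

¬R = ¬T = F
Thus #2 is false.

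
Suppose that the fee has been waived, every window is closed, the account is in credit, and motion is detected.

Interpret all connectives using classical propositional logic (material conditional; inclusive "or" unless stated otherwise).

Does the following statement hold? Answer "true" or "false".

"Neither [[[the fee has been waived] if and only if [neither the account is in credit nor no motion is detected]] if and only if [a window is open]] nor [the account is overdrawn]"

False

Let P = "the fee has been waived" (T), R = "the account is overdrawn" (F), S = "motion is detected" (T), Q = "a window is open" (F).
Parsed as ((P ↔ (¬R ↓ ¬S)) ↔ Q) ↓ R

¬R = ¬F = T
¬S = ¬T = F
¬R ↓ ¬S = T ↓ F = F
P ↔ (¬R ↓ ¬S) = T ↔ F = F
(P ↔ (¬R ↓ ¬S)) ↔ Q = F ↔ F = T
((P ↔ (¬R ↓ ¬S)) ↔ Q) ↓ R = T ↓ F = F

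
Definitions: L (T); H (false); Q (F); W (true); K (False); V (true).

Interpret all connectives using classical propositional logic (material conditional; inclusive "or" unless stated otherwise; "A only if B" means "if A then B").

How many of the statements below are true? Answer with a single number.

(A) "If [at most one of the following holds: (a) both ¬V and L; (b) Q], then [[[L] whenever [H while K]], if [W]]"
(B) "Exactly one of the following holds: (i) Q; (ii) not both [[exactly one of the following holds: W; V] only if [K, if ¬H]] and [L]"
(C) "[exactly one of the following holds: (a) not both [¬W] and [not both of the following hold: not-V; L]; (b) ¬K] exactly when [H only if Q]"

(A): In symbols: ((~V & L) nand Q) -> (W -> ((H & K) -> L))

~V = ~T = F
~V & L = F & T = F
(~V & L) nand Q = F nand F = T
H & K = F & F = F
(H & K) -> L = F -> T = T
W -> ((H & K) -> L) = T -> T = T
((~V & L) nand Q) -> (W -> ((H & K) -> L)) = T -> T = T
So (A) is true.

(B): Parsed as Q xor (((W xor V) -> (~H -> K)) nand L)

W xor V = T xor T = F
~H = ~F = T
~H -> K = T -> F = F
(W xor V) -> (~H -> K) = F -> F = T
((W xor V) -> (~H -> K)) nand L = T nand T = F
Q xor (((W xor V) -> (~H -> K)) nand L) = F xor F = F
Hence (B) is false.

(C): Parsed as ((~W nand (~V nand L)) xor ~K) <-> (H -> Q)

~W = ~T = F
~V = ~T = F
~V nand L = F nand T = T
~W nand (~V nand L) = F nand T = T
~K = ~F = T
(~W nand (~V nand L)) xor ~K = T xor T = F
H -> Q = F -> F = T
((~W nand (~V nand L)) xor ~K) <-> (H -> Q) = F <-> T = F
Thus (C) is false.

True statements: 1 ((A)).

1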